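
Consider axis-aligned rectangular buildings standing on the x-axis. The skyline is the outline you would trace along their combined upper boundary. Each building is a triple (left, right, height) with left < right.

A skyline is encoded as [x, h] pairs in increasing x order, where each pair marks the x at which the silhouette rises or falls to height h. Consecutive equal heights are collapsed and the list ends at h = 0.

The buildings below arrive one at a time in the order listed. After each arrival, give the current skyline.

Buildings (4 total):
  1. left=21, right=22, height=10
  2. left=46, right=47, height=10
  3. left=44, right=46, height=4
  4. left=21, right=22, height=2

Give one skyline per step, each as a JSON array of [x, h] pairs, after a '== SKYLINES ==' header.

== SKYLINES ==
[[21,10],[22,0]]
[[21,10],[22,0],[46,10],[47,0]]
[[21,10],[22,0],[44,4],[46,10],[47,0]]
[[21,10],[22,0],[44,4],[46,10],[47,0]]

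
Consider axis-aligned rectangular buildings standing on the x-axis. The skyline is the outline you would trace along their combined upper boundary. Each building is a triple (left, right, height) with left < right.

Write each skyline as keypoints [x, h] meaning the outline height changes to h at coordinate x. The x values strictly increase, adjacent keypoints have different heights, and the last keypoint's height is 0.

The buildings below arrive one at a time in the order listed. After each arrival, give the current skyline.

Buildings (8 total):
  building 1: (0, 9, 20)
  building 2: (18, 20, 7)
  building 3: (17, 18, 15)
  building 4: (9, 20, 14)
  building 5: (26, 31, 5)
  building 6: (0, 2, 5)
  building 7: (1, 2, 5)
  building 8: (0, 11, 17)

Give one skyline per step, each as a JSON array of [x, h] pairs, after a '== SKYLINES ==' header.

== SKYLINES ==
[[0,20],[9,0]]
[[0,20],[9,0],[18,7],[20,0]]
[[0,20],[9,0],[17,15],[18,7],[20,0]]
[[0,20],[9,14],[17,15],[18,14],[20,0]]
[[0,20],[9,14],[17,15],[18,14],[20,0],[26,5],[31,0]]
[[0,20],[9,14],[17,15],[18,14],[20,0],[26,5],[31,0]]
[[0,20],[9,14],[17,15],[18,14],[20,0],[26,5],[31,0]]
[[0,20],[9,17],[11,14],[17,15],[18,14],[20,0],[26,5],[31,0]]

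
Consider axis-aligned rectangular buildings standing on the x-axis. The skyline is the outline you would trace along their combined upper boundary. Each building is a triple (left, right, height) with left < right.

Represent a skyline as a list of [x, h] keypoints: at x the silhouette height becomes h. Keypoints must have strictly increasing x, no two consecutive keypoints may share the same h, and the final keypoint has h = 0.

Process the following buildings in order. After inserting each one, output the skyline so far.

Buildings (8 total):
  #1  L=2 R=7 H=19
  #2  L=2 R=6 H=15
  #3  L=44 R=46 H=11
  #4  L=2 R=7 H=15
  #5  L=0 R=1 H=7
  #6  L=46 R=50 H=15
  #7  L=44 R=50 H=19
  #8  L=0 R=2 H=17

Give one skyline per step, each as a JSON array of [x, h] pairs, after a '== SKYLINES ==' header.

== SKYLINES ==
[[2,19],[7,0]]
[[2,19],[7,0]]
[[2,19],[7,0],[44,11],[46,0]]
[[2,19],[7,0],[44,11],[46,0]]
[[0,7],[1,0],[2,19],[7,0],[44,11],[46,0]]
[[0,7],[1,0],[2,19],[7,0],[44,11],[46,15],[50,0]]
[[0,7],[1,0],[2,19],[7,0],[44,19],[50,0]]
[[0,17],[2,19],[7,0],[44,19],[50,0]]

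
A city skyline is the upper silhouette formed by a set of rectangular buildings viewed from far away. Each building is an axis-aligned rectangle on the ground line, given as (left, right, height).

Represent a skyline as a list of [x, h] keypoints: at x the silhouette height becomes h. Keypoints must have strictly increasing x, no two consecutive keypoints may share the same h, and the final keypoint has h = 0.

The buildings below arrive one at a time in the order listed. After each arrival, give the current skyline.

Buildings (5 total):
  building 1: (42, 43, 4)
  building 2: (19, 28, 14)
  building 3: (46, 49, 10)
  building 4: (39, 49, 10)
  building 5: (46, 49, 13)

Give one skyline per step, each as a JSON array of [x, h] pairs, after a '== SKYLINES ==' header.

== SKYLINES ==
[[42,4],[43,0]]
[[19,14],[28,0],[42,4],[43,0]]
[[19,14],[28,0],[42,4],[43,0],[46,10],[49,0]]
[[19,14],[28,0],[39,10],[49,0]]
[[19,14],[28,0],[39,10],[46,13],[49,0]]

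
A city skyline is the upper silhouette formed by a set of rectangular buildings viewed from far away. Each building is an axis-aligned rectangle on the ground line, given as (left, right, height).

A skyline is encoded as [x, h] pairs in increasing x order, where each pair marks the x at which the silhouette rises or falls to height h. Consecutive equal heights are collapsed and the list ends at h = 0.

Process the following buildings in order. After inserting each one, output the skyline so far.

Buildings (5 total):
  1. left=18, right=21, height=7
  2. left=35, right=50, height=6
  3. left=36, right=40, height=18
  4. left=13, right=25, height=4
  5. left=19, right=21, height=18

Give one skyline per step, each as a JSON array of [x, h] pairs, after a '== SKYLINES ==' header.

== SKYLINES ==
[[18,7],[21,0]]
[[18,7],[21,0],[35,6],[50,0]]
[[18,7],[21,0],[35,6],[36,18],[40,6],[50,0]]
[[13,4],[18,7],[21,4],[25,0],[35,6],[36,18],[40,6],[50,0]]
[[13,4],[18,7],[19,18],[21,4],[25,0],[35,6],[36,18],[40,6],[50,0]]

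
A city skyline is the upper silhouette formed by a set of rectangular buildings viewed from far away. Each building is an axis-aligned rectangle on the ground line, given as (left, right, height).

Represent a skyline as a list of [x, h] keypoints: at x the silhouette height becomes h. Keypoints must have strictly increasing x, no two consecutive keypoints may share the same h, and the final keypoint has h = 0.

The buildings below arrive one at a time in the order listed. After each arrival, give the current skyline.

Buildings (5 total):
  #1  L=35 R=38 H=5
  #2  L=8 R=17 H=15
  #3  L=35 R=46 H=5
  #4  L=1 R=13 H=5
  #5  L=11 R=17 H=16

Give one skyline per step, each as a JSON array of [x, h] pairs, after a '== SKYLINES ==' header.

== SKYLINES ==
[[35,5],[38,0]]
[[8,15],[17,0],[35,5],[38,0]]
[[8,15],[17,0],[35,5],[46,0]]
[[1,5],[8,15],[17,0],[35,5],[46,0]]
[[1,5],[8,15],[11,16],[17,0],[35,5],[46,0]]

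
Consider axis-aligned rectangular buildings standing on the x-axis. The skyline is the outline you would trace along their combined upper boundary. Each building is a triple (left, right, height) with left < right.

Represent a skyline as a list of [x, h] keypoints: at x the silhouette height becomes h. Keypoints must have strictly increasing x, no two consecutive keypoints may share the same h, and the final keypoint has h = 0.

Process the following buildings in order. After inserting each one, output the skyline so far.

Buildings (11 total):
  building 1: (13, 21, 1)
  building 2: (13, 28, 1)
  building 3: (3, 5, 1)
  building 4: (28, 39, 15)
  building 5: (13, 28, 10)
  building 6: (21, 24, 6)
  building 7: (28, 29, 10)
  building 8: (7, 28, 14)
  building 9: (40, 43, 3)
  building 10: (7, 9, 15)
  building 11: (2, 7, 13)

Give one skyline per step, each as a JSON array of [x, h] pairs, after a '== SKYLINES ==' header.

== SKYLINES ==
[[13,1],[21,0]]
[[13,1],[28,0]]
[[3,1],[5,0],[13,1],[28,0]]
[[3,1],[5,0],[13,1],[28,15],[39,0]]
[[3,1],[5,0],[13,10],[28,15],[39,0]]
[[3,1],[5,0],[13,10],[28,15],[39,0]]
[[3,1],[5,0],[13,10],[28,15],[39,0]]
[[3,1],[5,0],[7,14],[28,15],[39,0]]
[[3,1],[5,0],[7,14],[28,15],[39,0],[40,3],[43,0]]
[[3,1],[5,0],[7,15],[9,14],[28,15],[39,0],[40,3],[43,0]]
[[2,13],[7,15],[9,14],[28,15],[39,0],[40,3],[43,0]]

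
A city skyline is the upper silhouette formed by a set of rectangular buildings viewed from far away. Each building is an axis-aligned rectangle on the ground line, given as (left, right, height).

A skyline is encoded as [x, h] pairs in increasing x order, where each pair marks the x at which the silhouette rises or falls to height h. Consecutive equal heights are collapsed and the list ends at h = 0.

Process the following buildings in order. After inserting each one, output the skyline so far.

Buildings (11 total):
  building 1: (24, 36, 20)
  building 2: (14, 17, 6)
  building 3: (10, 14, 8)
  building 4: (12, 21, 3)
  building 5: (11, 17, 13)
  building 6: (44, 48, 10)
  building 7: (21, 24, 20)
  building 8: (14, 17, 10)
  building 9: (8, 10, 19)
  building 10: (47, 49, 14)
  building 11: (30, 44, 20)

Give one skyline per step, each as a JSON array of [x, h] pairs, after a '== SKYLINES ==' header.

== SKYLINES ==
[[24,20],[36,0]]
[[14,6],[17,0],[24,20],[36,0]]
[[10,8],[14,6],[17,0],[24,20],[36,0]]
[[10,8],[14,6],[17,3],[21,0],[24,20],[36,0]]
[[10,8],[11,13],[17,3],[21,0],[24,20],[36,0]]
[[10,8],[11,13],[17,3],[21,0],[24,20],[36,0],[44,10],[48,0]]
[[10,8],[11,13],[17,3],[21,20],[36,0],[44,10],[48,0]]
[[10,8],[11,13],[17,3],[21,20],[36,0],[44,10],[48,0]]
[[8,19],[10,8],[11,13],[17,3],[21,20],[36,0],[44,10],[48,0]]
[[8,19],[10,8],[11,13],[17,3],[21,20],[36,0],[44,10],[47,14],[49,0]]
[[8,19],[10,8],[11,13],[17,3],[21,20],[44,10],[47,14],[49,0]]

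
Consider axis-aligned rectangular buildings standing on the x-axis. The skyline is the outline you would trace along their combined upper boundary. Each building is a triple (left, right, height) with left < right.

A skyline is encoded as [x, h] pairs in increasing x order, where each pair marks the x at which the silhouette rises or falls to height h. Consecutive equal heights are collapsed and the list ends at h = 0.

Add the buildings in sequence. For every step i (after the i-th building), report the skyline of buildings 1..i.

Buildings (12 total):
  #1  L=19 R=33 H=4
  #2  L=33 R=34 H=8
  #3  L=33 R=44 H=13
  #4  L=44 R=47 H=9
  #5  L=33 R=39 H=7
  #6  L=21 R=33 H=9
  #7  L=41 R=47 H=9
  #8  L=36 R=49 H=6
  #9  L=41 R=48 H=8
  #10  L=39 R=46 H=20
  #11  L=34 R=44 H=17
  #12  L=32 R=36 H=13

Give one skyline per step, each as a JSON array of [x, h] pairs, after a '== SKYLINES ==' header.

== SKYLINES ==
[[19,4],[33,0]]
[[19,4],[33,8],[34,0]]
[[19,4],[33,13],[44,0]]
[[19,4],[33,13],[44,9],[47,0]]
[[19,4],[33,13],[44,9],[47,0]]
[[19,4],[21,9],[33,13],[44,9],[47,0]]
[[19,4],[21,9],[33,13],[44,9],[47,0]]
[[19,4],[21,9],[33,13],[44,9],[47,6],[49,0]]
[[19,4],[21,9],[33,13],[44,9],[47,8],[48,6],[49,0]]
[[19,4],[21,9],[33,13],[39,20],[46,9],[47,8],[48,6],[49,0]]
[[19,4],[21,9],[33,13],[34,17],[39,20],[46,9],[47,8],[48,6],[49,0]]
[[19,4],[21,9],[32,13],[34,17],[39,20],[46,9],[47,8],[48,6],[49,0]]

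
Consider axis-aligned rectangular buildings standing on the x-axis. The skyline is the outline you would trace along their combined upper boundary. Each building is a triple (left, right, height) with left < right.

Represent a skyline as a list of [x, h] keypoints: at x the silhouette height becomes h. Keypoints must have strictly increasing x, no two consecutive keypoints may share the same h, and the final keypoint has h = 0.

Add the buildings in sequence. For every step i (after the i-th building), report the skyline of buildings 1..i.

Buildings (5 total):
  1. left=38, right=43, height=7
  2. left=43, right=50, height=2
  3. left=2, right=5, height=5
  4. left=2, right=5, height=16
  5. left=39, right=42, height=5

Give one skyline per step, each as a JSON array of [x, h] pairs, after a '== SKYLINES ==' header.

== SKYLINES ==
[[38,7],[43,0]]
[[38,7],[43,2],[50,0]]
[[2,5],[5,0],[38,7],[43,2],[50,0]]
[[2,16],[5,0],[38,7],[43,2],[50,0]]
[[2,16],[5,0],[38,7],[43,2],[50,0]]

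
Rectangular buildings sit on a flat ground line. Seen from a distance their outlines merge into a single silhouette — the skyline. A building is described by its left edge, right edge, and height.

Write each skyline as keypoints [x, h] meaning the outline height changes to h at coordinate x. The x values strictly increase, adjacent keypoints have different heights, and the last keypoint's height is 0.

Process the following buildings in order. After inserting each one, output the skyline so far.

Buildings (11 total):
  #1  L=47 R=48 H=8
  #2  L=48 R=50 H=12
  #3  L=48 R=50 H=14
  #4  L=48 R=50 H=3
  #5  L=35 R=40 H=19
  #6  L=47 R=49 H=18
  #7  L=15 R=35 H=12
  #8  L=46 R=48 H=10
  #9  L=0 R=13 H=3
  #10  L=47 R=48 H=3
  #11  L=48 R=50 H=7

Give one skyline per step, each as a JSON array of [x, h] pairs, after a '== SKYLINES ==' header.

== SKYLINES ==
[[47,8],[48,0]]
[[47,8],[48,12],[50,0]]
[[47,8],[48,14],[50,0]]
[[47,8],[48,14],[50,0]]
[[35,19],[40,0],[47,8],[48,14],[50,0]]
[[35,19],[40,0],[47,18],[49,14],[50,0]]
[[15,12],[35,19],[40,0],[47,18],[49,14],[50,0]]
[[15,12],[35,19],[40,0],[46,10],[47,18],[49,14],[50,0]]
[[0,3],[13,0],[15,12],[35,19],[40,0],[46,10],[47,18],[49,14],[50,0]]
[[0,3],[13,0],[15,12],[35,19],[40,0],[46,10],[47,18],[49,14],[50,0]]
[[0,3],[13,0],[15,12],[35,19],[40,0],[46,10],[47,18],[49,14],[50,0]]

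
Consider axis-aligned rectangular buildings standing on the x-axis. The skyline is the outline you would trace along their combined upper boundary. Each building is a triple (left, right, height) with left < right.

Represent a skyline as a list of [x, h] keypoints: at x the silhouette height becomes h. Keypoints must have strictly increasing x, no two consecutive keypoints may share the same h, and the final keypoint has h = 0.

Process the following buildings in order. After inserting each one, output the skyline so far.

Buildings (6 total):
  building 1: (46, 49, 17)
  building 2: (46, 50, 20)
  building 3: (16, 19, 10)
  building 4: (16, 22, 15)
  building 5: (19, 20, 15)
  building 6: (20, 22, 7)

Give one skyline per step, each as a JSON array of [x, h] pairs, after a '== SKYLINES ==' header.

== SKYLINES ==
[[46,17],[49,0]]
[[46,20],[50,0]]
[[16,10],[19,0],[46,20],[50,0]]
[[16,15],[22,0],[46,20],[50,0]]
[[16,15],[22,0],[46,20],[50,0]]
[[16,15],[22,0],[46,20],[50,0]]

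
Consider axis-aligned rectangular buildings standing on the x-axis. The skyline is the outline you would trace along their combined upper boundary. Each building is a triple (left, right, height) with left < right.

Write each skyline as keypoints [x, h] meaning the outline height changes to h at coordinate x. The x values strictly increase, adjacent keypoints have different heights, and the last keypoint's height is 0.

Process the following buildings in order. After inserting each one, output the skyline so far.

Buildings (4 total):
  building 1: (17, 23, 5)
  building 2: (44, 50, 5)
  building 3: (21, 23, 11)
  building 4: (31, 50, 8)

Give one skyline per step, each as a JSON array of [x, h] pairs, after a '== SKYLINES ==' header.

== SKYLINES ==
[[17,5],[23,0]]
[[17,5],[23,0],[44,5],[50,0]]
[[17,5],[21,11],[23,0],[44,5],[50,0]]
[[17,5],[21,11],[23,0],[31,8],[50,0]]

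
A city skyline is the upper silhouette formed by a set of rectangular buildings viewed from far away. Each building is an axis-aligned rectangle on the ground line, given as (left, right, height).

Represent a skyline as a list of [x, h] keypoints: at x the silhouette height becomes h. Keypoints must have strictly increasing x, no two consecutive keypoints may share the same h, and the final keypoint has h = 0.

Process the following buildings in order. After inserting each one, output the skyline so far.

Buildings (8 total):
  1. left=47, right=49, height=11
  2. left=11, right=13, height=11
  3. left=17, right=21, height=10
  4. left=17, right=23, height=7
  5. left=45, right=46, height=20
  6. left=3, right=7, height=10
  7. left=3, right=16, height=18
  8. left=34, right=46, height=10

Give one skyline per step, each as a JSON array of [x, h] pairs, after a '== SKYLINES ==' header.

== SKYLINES ==
[[47,11],[49,0]]
[[11,11],[13,0],[47,11],[49,0]]
[[11,11],[13,0],[17,10],[21,0],[47,11],[49,0]]
[[11,11],[13,0],[17,10],[21,7],[23,0],[47,11],[49,0]]
[[11,11],[13,0],[17,10],[21,7],[23,0],[45,20],[46,0],[47,11],[49,0]]
[[3,10],[7,0],[11,11],[13,0],[17,10],[21,7],[23,0],[45,20],[46,0],[47,11],[49,0]]
[[3,18],[16,0],[17,10],[21,7],[23,0],[45,20],[46,0],[47,11],[49,0]]
[[3,18],[16,0],[17,10],[21,7],[23,0],[34,10],[45,20],[46,0],[47,11],[49,0]]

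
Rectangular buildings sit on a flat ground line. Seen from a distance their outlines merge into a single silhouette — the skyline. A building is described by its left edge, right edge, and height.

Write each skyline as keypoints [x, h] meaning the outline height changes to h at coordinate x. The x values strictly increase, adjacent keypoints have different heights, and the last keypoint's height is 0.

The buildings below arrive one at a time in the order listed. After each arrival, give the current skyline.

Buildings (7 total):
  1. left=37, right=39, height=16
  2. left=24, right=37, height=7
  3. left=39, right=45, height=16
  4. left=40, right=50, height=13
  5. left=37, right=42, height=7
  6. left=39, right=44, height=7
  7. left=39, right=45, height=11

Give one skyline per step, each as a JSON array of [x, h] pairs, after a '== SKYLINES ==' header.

== SKYLINES ==
[[37,16],[39,0]]
[[24,7],[37,16],[39,0]]
[[24,7],[37,16],[45,0]]
[[24,7],[37,16],[45,13],[50,0]]
[[24,7],[37,16],[45,13],[50,0]]
[[24,7],[37,16],[45,13],[50,0]]
[[24,7],[37,16],[45,13],[50,0]]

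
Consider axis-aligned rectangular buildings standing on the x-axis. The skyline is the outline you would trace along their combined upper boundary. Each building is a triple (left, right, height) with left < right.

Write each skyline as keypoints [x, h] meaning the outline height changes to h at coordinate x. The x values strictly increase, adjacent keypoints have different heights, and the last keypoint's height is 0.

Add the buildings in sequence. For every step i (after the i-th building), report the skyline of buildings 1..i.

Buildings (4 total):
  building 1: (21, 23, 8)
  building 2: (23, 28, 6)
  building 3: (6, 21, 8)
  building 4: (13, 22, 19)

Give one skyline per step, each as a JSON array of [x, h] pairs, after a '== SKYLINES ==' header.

== SKYLINES ==
[[21,8],[23,0]]
[[21,8],[23,6],[28,0]]
[[6,8],[23,6],[28,0]]
[[6,8],[13,19],[22,8],[23,6],[28,0]]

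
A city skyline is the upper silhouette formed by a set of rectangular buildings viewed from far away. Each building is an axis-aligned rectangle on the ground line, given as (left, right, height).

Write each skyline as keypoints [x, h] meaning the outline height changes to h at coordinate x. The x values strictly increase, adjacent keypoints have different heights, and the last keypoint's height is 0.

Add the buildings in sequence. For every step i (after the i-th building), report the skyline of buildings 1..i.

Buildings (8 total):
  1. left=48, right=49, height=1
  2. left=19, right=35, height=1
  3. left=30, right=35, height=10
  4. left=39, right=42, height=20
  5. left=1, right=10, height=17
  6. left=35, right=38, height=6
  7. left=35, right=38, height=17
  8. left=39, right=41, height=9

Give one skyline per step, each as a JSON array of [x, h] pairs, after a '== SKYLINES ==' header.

== SKYLINES ==
[[48,1],[49,0]]
[[19,1],[35,0],[48,1],[49,0]]
[[19,1],[30,10],[35,0],[48,1],[49,0]]
[[19,1],[30,10],[35,0],[39,20],[42,0],[48,1],[49,0]]
[[1,17],[10,0],[19,1],[30,10],[35,0],[39,20],[42,0],[48,1],[49,0]]
[[1,17],[10,0],[19,1],[30,10],[35,6],[38,0],[39,20],[42,0],[48,1],[49,0]]
[[1,17],[10,0],[19,1],[30,10],[35,17],[38,0],[39,20],[42,0],[48,1],[49,0]]
[[1,17],[10,0],[19,1],[30,10],[35,17],[38,0],[39,20],[42,0],[48,1],[49,0]]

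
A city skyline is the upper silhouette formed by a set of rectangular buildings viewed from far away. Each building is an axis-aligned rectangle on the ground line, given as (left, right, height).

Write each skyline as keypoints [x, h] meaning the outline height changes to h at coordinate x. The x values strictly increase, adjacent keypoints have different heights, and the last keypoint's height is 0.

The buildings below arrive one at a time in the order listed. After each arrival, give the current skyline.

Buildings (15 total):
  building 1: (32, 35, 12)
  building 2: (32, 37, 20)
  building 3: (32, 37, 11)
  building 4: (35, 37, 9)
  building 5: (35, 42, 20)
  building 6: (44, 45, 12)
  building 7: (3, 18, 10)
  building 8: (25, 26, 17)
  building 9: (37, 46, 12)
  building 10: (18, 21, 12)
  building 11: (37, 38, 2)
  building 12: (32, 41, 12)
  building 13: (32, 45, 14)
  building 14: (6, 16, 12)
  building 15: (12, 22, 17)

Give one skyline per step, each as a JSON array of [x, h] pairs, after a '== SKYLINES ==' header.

== SKYLINES ==
[[32,12],[35,0]]
[[32,20],[37,0]]
[[32,20],[37,0]]
[[32,20],[37,0]]
[[32,20],[42,0]]
[[32,20],[42,0],[44,12],[45,0]]
[[3,10],[18,0],[32,20],[42,0],[44,12],[45,0]]
[[3,10],[18,0],[25,17],[26,0],[32,20],[42,0],[44,12],[45,0]]
[[3,10],[18,0],[25,17],[26,0],[32,20],[42,12],[46,0]]
[[3,10],[18,12],[21,0],[25,17],[26,0],[32,20],[42,12],[46,0]]
[[3,10],[18,12],[21,0],[25,17],[26,0],[32,20],[42,12],[46,0]]
[[3,10],[18,12],[21,0],[25,17],[26,0],[32,20],[42,12],[46,0]]
[[3,10],[18,12],[21,0],[25,17],[26,0],[32,20],[42,14],[45,12],[46,0]]
[[3,10],[6,12],[16,10],[18,12],[21,0],[25,17],[26,0],[32,20],[42,14],[45,12],[46,0]]
[[3,10],[6,12],[12,17],[22,0],[25,17],[26,0],[32,20],[42,14],[45,12],[46,0]]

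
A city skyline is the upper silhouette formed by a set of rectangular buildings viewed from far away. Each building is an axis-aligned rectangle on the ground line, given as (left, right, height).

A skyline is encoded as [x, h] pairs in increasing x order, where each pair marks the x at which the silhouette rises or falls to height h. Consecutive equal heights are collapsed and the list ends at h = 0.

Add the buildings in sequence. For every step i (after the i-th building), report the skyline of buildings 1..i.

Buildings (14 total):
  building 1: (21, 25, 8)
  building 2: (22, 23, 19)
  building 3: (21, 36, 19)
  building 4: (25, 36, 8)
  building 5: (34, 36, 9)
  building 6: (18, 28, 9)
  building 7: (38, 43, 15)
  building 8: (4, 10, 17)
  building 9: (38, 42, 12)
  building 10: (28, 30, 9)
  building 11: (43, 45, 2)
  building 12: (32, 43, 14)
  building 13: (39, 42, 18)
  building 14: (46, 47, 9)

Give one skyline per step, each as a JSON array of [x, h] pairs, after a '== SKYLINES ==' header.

== SKYLINES ==
[[21,8],[25,0]]
[[21,8],[22,19],[23,8],[25,0]]
[[21,19],[36,0]]
[[21,19],[36,0]]
[[21,19],[36,0]]
[[18,9],[21,19],[36,0]]
[[18,9],[21,19],[36,0],[38,15],[43,0]]
[[4,17],[10,0],[18,9],[21,19],[36,0],[38,15],[43,0]]
[[4,17],[10,0],[18,9],[21,19],[36,0],[38,15],[43,0]]
[[4,17],[10,0],[18,9],[21,19],[36,0],[38,15],[43,0]]
[[4,17],[10,0],[18,9],[21,19],[36,0],[38,15],[43,2],[45,0]]
[[4,17],[10,0],[18,9],[21,19],[36,14],[38,15],[43,2],[45,0]]
[[4,17],[10,0],[18,9],[21,19],[36,14],[38,15],[39,18],[42,15],[43,2],[45,0]]
[[4,17],[10,0],[18,9],[21,19],[36,14],[38,15],[39,18],[42,15],[43,2],[45,0],[46,9],[47,0]]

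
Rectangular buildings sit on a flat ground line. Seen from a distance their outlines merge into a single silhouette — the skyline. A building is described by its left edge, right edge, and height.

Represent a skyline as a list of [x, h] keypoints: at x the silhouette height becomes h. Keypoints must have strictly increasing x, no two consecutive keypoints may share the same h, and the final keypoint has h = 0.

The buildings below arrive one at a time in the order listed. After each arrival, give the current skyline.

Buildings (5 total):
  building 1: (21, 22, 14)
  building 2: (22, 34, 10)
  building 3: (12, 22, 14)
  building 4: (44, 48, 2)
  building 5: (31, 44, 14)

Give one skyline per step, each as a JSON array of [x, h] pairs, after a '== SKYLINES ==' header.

== SKYLINES ==
[[21,14],[22,0]]
[[21,14],[22,10],[34,0]]
[[12,14],[22,10],[34,0]]
[[12,14],[22,10],[34,0],[44,2],[48,0]]
[[12,14],[22,10],[31,14],[44,2],[48,0]]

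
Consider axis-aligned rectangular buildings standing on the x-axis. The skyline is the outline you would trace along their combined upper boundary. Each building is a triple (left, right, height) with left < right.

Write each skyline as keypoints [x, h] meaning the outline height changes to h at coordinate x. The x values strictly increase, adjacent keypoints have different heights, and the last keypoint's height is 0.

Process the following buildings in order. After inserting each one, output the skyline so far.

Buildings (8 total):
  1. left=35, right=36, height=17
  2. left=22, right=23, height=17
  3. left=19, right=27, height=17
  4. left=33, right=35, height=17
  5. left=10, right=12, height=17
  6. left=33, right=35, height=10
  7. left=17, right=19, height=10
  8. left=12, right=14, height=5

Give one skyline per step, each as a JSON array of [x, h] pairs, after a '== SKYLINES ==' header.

== SKYLINES ==
[[35,17],[36,0]]
[[22,17],[23,0],[35,17],[36,0]]
[[19,17],[27,0],[35,17],[36,0]]
[[19,17],[27,0],[33,17],[36,0]]
[[10,17],[12,0],[19,17],[27,0],[33,17],[36,0]]
[[10,17],[12,0],[19,17],[27,0],[33,17],[36,0]]
[[10,17],[12,0],[17,10],[19,17],[27,0],[33,17],[36,0]]
[[10,17],[12,5],[14,0],[17,10],[19,17],[27,0],[33,17],[36,0]]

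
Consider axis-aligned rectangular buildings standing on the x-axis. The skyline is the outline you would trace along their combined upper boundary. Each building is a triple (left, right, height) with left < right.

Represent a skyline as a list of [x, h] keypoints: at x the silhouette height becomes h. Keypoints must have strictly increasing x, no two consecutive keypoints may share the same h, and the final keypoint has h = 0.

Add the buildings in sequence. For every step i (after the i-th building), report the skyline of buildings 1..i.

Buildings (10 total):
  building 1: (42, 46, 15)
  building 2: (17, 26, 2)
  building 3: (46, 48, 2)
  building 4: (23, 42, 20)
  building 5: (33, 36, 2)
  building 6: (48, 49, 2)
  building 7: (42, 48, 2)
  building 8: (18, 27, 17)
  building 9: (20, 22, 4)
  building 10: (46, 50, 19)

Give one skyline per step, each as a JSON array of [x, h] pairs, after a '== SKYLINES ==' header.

== SKYLINES ==
[[42,15],[46,0]]
[[17,2],[26,0],[42,15],[46,0]]
[[17,2],[26,0],[42,15],[46,2],[48,0]]
[[17,2],[23,20],[42,15],[46,2],[48,0]]
[[17,2],[23,20],[42,15],[46,2],[48,0]]
[[17,2],[23,20],[42,15],[46,2],[49,0]]
[[17,2],[23,20],[42,15],[46,2],[49,0]]
[[17,2],[18,17],[23,20],[42,15],[46,2],[49,0]]
[[17,2],[18,17],[23,20],[42,15],[46,2],[49,0]]
[[17,2],[18,17],[23,20],[42,15],[46,19],[50,0]]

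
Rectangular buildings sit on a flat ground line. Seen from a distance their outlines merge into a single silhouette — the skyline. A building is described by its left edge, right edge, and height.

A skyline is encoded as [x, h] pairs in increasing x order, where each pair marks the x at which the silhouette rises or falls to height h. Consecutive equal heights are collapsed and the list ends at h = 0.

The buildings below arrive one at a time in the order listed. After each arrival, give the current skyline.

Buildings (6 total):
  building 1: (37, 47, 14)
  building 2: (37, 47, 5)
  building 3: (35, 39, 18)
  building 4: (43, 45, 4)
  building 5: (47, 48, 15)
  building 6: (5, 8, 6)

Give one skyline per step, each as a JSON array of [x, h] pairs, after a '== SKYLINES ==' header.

== SKYLINES ==
[[37,14],[47,0]]
[[37,14],[47,0]]
[[35,18],[39,14],[47,0]]
[[35,18],[39,14],[47,0]]
[[35,18],[39,14],[47,15],[48,0]]
[[5,6],[8,0],[35,18],[39,14],[47,15],[48,0]]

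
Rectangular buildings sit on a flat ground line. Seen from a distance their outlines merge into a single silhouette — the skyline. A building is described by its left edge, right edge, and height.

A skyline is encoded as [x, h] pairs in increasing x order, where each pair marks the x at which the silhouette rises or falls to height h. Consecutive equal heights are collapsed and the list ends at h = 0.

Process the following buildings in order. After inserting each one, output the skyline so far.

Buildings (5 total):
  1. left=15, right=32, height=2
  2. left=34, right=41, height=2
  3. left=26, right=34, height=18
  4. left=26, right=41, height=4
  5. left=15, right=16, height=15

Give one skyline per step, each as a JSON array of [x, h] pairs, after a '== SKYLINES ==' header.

== SKYLINES ==
[[15,2],[32,0]]
[[15,2],[32,0],[34,2],[41,0]]
[[15,2],[26,18],[34,2],[41,0]]
[[15,2],[26,18],[34,4],[41,0]]
[[15,15],[16,2],[26,18],[34,4],[41,0]]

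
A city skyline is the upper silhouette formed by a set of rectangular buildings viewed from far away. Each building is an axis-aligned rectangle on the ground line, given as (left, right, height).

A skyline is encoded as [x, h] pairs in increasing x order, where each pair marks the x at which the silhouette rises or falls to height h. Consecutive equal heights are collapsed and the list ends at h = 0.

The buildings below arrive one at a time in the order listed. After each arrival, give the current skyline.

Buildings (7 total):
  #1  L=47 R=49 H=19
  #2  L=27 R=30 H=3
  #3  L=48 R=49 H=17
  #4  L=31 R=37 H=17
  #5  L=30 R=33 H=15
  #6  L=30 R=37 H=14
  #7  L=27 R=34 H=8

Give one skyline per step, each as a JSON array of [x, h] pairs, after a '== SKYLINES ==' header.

== SKYLINES ==
[[47,19],[49,0]]
[[27,3],[30,0],[47,19],[49,0]]
[[27,3],[30,0],[47,19],[49,0]]
[[27,3],[30,0],[31,17],[37,0],[47,19],[49,0]]
[[27,3],[30,15],[31,17],[37,0],[47,19],[49,0]]
[[27,3],[30,15],[31,17],[37,0],[47,19],[49,0]]
[[27,8],[30,15],[31,17],[37,0],[47,19],[49,0]]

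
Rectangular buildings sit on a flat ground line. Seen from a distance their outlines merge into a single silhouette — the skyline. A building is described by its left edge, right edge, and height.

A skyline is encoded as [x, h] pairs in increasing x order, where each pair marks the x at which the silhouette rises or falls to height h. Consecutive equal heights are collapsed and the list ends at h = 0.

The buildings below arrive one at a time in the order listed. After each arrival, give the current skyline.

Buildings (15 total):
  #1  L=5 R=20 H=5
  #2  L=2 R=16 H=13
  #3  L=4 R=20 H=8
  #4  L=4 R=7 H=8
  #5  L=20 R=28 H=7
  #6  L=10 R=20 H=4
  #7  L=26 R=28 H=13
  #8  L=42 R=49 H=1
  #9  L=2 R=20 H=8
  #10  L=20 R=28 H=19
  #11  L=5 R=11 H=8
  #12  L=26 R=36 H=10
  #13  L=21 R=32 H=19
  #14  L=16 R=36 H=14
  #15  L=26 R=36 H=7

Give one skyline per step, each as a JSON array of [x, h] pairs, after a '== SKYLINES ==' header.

== SKYLINES ==
[[5,5],[20,0]]
[[2,13],[16,5],[20,0]]
[[2,13],[16,8],[20,0]]
[[2,13],[16,8],[20,0]]
[[2,13],[16,8],[20,7],[28,0]]
[[2,13],[16,8],[20,7],[28,0]]
[[2,13],[16,8],[20,7],[26,13],[28,0]]
[[2,13],[16,8],[20,7],[26,13],[28,0],[42,1],[49,0]]
[[2,13],[16,8],[20,7],[26,13],[28,0],[42,1],[49,0]]
[[2,13],[16,8],[20,19],[28,0],[42,1],[49,0]]
[[2,13],[16,8],[20,19],[28,0],[42,1],[49,0]]
[[2,13],[16,8],[20,19],[28,10],[36,0],[42,1],[49,0]]
[[2,13],[16,8],[20,19],[32,10],[36,0],[42,1],[49,0]]
[[2,13],[16,14],[20,19],[32,14],[36,0],[42,1],[49,0]]
[[2,13],[16,14],[20,19],[32,14],[36,0],[42,1],[49,0]]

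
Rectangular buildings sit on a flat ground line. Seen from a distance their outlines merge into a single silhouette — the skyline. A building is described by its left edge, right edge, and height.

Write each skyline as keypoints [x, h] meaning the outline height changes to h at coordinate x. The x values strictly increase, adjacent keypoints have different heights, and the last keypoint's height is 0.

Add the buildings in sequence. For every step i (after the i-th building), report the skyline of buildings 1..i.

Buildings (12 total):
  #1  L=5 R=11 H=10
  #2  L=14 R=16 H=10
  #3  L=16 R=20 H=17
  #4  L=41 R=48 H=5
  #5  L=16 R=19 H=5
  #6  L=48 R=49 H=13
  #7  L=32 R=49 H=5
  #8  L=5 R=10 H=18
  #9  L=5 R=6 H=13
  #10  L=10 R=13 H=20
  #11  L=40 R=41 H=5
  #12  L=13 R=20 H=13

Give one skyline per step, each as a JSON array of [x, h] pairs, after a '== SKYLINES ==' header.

== SKYLINES ==
[[5,10],[11,0]]
[[5,10],[11,0],[14,10],[16,0]]
[[5,10],[11,0],[14,10],[16,17],[20,0]]
[[5,10],[11,0],[14,10],[16,17],[20,0],[41,5],[48,0]]
[[5,10],[11,0],[14,10],[16,17],[20,0],[41,5],[48,0]]
[[5,10],[11,0],[14,10],[16,17],[20,0],[41,5],[48,13],[49,0]]
[[5,10],[11,0],[14,10],[16,17],[20,0],[32,5],[48,13],[49,0]]
[[5,18],[10,10],[11,0],[14,10],[16,17],[20,0],[32,5],[48,13],[49,0]]
[[5,18],[10,10],[11,0],[14,10],[16,17],[20,0],[32,5],[48,13],[49,0]]
[[5,18],[10,20],[13,0],[14,10],[16,17],[20,0],[32,5],[48,13],[49,0]]
[[5,18],[10,20],[13,0],[14,10],[16,17],[20,0],[32,5],[48,13],[49,0]]
[[5,18],[10,20],[13,13],[16,17],[20,0],[32,5],[48,13],[49,0]]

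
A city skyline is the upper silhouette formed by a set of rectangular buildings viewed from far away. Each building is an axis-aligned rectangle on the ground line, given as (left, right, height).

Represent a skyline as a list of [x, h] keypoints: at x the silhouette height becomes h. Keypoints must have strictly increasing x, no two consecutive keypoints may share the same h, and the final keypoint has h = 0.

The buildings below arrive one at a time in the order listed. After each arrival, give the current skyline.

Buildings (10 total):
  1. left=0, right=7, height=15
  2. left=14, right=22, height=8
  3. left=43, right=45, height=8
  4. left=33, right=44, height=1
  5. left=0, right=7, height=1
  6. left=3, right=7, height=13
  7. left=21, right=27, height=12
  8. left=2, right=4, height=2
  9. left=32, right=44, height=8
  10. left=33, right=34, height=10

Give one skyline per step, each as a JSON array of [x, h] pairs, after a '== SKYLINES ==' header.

== SKYLINES ==
[[0,15],[7,0]]
[[0,15],[7,0],[14,8],[22,0]]
[[0,15],[7,0],[14,8],[22,0],[43,8],[45,0]]
[[0,15],[7,0],[14,8],[22,0],[33,1],[43,8],[45,0]]
[[0,15],[7,0],[14,8],[22,0],[33,1],[43,8],[45,0]]
[[0,15],[7,0],[14,8],[22,0],[33,1],[43,8],[45,0]]
[[0,15],[7,0],[14,8],[21,12],[27,0],[33,1],[43,8],[45,0]]
[[0,15],[7,0],[14,8],[21,12],[27,0],[33,1],[43,8],[45,0]]
[[0,15],[7,0],[14,8],[21,12],[27,0],[32,8],[45,0]]
[[0,15],[7,0],[14,8],[21,12],[27,0],[32,8],[33,10],[34,8],[45,0]]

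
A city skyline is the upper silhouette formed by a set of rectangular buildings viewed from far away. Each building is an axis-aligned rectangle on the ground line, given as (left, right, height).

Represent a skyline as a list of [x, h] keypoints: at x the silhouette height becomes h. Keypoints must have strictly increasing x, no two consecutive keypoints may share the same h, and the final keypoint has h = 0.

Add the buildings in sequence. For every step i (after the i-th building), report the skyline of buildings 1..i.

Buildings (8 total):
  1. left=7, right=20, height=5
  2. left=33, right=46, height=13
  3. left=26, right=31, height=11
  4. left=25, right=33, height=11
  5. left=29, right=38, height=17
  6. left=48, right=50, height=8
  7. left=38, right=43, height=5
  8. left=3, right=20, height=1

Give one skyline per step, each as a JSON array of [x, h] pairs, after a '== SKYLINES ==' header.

== SKYLINES ==
[[7,5],[20,0]]
[[7,5],[20,0],[33,13],[46,0]]
[[7,5],[20,0],[26,11],[31,0],[33,13],[46,0]]
[[7,5],[20,0],[25,11],[33,13],[46,0]]
[[7,5],[20,0],[25,11],[29,17],[38,13],[46,0]]
[[7,5],[20,0],[25,11],[29,17],[38,13],[46,0],[48,8],[50,0]]
[[7,5],[20,0],[25,11],[29,17],[38,13],[46,0],[48,8],[50,0]]
[[3,1],[7,5],[20,0],[25,11],[29,17],[38,13],[46,0],[48,8],[50,0]]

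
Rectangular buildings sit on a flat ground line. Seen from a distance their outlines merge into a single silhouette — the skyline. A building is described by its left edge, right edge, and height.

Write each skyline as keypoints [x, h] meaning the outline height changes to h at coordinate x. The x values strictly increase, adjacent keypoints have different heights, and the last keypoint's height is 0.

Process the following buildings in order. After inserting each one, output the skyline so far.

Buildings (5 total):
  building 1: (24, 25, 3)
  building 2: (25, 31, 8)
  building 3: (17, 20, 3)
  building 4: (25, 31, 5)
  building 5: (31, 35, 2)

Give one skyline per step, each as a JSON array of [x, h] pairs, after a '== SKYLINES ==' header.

== SKYLINES ==
[[24,3],[25,0]]
[[24,3],[25,8],[31,0]]
[[17,3],[20,0],[24,3],[25,8],[31,0]]
[[17,3],[20,0],[24,3],[25,8],[31,0]]
[[17,3],[20,0],[24,3],[25,8],[31,2],[35,0]]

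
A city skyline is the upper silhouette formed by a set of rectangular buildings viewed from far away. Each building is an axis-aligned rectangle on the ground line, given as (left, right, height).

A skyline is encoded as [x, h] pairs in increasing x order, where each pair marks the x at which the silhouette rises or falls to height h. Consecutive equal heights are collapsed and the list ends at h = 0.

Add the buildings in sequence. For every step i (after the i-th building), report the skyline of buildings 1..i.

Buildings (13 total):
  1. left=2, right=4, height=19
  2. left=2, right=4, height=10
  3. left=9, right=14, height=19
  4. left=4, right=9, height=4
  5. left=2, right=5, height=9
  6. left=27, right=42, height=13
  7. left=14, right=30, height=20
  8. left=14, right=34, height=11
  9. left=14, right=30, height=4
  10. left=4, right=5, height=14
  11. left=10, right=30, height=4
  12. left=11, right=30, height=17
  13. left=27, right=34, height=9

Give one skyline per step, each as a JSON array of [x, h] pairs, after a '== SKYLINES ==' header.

== SKYLINES ==
[[2,19],[4,0]]
[[2,19],[4,0]]
[[2,19],[4,0],[9,19],[14,0]]
[[2,19],[4,4],[9,19],[14,0]]
[[2,19],[4,9],[5,4],[9,19],[14,0]]
[[2,19],[4,9],[5,4],[9,19],[14,0],[27,13],[42,0]]
[[2,19],[4,9],[5,4],[9,19],[14,20],[30,13],[42,0]]
[[2,19],[4,9],[5,4],[9,19],[14,20],[30,13],[42,0]]
[[2,19],[4,9],[5,4],[9,19],[14,20],[30,13],[42,0]]
[[2,19],[4,14],[5,4],[9,19],[14,20],[30,13],[42,0]]
[[2,19],[4,14],[5,4],[9,19],[14,20],[30,13],[42,0]]
[[2,19],[4,14],[5,4],[9,19],[14,20],[30,13],[42,0]]
[[2,19],[4,14],[5,4],[9,19],[14,20],[30,13],[42,0]]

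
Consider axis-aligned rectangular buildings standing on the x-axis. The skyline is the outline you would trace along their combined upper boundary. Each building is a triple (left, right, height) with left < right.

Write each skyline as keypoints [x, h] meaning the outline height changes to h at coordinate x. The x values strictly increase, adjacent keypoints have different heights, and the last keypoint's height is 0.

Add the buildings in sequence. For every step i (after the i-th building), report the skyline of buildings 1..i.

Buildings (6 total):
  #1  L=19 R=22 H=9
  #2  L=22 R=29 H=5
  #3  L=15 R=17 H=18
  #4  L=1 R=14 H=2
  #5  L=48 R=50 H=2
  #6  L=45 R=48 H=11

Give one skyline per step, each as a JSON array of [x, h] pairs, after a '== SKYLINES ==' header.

== SKYLINES ==
[[19,9],[22,0]]
[[19,9],[22,5],[29,0]]
[[15,18],[17,0],[19,9],[22,5],[29,0]]
[[1,2],[14,0],[15,18],[17,0],[19,9],[22,5],[29,0]]
[[1,2],[14,0],[15,18],[17,0],[19,9],[22,5],[29,0],[48,2],[50,0]]
[[1,2],[14,0],[15,18],[17,0],[19,9],[22,5],[29,0],[45,11],[48,2],[50,0]]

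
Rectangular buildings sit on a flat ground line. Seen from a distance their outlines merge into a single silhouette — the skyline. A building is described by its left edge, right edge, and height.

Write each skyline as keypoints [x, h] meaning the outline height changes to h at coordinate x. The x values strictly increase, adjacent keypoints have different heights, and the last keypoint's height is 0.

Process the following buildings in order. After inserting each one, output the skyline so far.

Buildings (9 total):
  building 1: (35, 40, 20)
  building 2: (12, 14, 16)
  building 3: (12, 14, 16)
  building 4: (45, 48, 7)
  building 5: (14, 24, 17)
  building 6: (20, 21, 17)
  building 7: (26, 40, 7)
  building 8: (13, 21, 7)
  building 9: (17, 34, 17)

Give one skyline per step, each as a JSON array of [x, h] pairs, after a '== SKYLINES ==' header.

== SKYLINES ==
[[35,20],[40,0]]
[[12,16],[14,0],[35,20],[40,0]]
[[12,16],[14,0],[35,20],[40,0]]
[[12,16],[14,0],[35,20],[40,0],[45,7],[48,0]]
[[12,16],[14,17],[24,0],[35,20],[40,0],[45,7],[48,0]]
[[12,16],[14,17],[24,0],[35,20],[40,0],[45,7],[48,0]]
[[12,16],[14,17],[24,0],[26,7],[35,20],[40,0],[45,7],[48,0]]
[[12,16],[14,17],[24,0],[26,7],[35,20],[40,0],[45,7],[48,0]]
[[12,16],[14,17],[34,7],[35,20],[40,0],[45,7],[48,0]]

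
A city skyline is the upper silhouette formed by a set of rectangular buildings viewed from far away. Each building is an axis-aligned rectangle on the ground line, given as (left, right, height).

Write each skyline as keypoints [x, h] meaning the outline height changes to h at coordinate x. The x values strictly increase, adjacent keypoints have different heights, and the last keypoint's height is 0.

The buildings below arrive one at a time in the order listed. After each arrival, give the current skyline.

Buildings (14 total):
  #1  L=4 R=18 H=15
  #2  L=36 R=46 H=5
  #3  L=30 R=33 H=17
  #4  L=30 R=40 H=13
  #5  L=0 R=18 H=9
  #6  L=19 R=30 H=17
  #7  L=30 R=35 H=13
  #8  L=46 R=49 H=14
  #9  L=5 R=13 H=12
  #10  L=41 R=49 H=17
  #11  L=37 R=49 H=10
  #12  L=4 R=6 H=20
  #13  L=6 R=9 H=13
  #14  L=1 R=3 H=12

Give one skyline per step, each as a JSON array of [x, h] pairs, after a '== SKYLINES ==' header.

== SKYLINES ==
[[4,15],[18,0]]
[[4,15],[18,0],[36,5],[46,0]]
[[4,15],[18,0],[30,17],[33,0],[36,5],[46,0]]
[[4,15],[18,0],[30,17],[33,13],[40,5],[46,0]]
[[0,9],[4,15],[18,0],[30,17],[33,13],[40,5],[46,0]]
[[0,9],[4,15],[18,0],[19,17],[33,13],[40,5],[46,0]]
[[0,9],[4,15],[18,0],[19,17],[33,13],[40,5],[46,0]]
[[0,9],[4,15],[18,0],[19,17],[33,13],[40,5],[46,14],[49,0]]
[[0,9],[4,15],[18,0],[19,17],[33,13],[40,5],[46,14],[49,0]]
[[0,9],[4,15],[18,0],[19,17],[33,13],[40,5],[41,17],[49,0]]
[[0,9],[4,15],[18,0],[19,17],[33,13],[40,10],[41,17],[49,0]]
[[0,9],[4,20],[6,15],[18,0],[19,17],[33,13],[40,10],[41,17],[49,0]]
[[0,9],[4,20],[6,15],[18,0],[19,17],[33,13],[40,10],[41,17],[49,0]]
[[0,9],[1,12],[3,9],[4,20],[6,15],[18,0],[19,17],[33,13],[40,10],[41,17],[49,0]]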